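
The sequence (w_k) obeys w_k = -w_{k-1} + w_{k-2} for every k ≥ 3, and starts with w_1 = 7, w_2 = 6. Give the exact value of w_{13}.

-241

Applying the relation repeatedly:
w_3 = 1  w_4 = 5  w_5 = -4  …  w_{10} = 57  w_{11} = -92  w_{12} = 149  w_{13} = -241.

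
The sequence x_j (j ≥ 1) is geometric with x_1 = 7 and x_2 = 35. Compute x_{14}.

Common ratio r = 5.
x_j = 7·5^(j-1).
x_{14} = 7·5^13 = 8544921875.

8544921875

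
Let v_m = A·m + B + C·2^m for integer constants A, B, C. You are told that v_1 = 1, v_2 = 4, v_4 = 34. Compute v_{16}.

196558

At m = 1, 2, 4: A + B + 2C = 1; 2A + B + 4C = 4; 4A + B + 16C = 34.
Subtracting the first from the second: A + 2C = 3.
Subtracting the second from the third: 2A + 12C = 30.
Solving: C = 3, A = -3, then B = -2.
Therefore v_{16} = -48 + (-2) + 3·65536 = 196558.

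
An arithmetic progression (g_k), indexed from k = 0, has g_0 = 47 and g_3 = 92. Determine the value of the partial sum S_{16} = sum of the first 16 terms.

2552

Common difference d = (92 - 47) / (3 - 0) = 15.
g_k = 47 + (k - 0)·15.
g_{15} = 272; S = 16·(47 + 272)/2 = 2552.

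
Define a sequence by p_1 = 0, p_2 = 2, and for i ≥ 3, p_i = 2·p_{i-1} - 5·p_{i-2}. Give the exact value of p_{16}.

-136762

Applying the relation repeatedly:
p_3 = 4;  p_4 = -2;  p_5 = -24;  …;  p_{13} = 10296;  p_{14} = 33802;  p_{15} = 16124;  p_{16} = -136762.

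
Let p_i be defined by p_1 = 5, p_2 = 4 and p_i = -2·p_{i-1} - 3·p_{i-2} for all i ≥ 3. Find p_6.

Applying the relation repeatedly:
p_3 = -23;  p_4 = 34;  p_5 = 1;  p_6 = -104.

-104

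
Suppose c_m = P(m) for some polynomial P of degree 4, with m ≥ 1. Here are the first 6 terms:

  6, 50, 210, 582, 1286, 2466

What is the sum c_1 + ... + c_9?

26502

1st diffs: 44, 160, 372, 704, 1180.
2nd diffs: 116, 212, 332, 476.
3rd diffs: 96, 120, 144.
4th diffs: 24, 24 (constant).
Newton forward-difference form: c_m = 6 + 44·C(m-1,1) + 116·C(m-1,2) + 96·C(m-1,3) + 24·C(m-1,4).
Continuing: 4290, 6950, 10662.
Summing m = 1..9 (9 terms) gives 26502.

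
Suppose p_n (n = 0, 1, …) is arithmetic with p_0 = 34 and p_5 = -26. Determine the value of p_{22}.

-230

Common difference d = (-26 - 34) / (5 - 0) = -12.
p_n = 34 + (n - 0)·(-12).
p_{22} = 34 + 22·(-12) = -230.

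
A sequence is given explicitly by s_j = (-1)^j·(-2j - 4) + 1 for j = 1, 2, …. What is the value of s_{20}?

(-1)^20 = 1; -2j - 4 at j=20 is -44; so s_{20} = -43.

-43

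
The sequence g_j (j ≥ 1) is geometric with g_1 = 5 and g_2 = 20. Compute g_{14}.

Common ratio r = 4.
g_j = 5·4^(j-1).
g_{14} = 5·4^13 = 335544320.

335544320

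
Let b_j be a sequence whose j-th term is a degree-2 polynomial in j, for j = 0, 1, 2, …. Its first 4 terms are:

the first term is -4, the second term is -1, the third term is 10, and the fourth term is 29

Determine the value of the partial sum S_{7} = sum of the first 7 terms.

1st diffs: 3, 11, 19.
2nd diffs: 8, 8 (constant).
Newton forward-difference form: b_j = -4 + 3·C(j,1) + 8·C(j,2).
Continuing: 56, 91, 134.
Summing j = 0..6 (7 terms) gives 315.

315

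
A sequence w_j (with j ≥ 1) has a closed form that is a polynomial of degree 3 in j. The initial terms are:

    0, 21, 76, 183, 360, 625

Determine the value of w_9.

1st diffs: 21, 55, 107, 177, 265.
2nd diffs: 34, 52, 70, 88.
3rd diffs: 18, 18, 18 (constant).
Newton forward-difference form: w_j = 21·C(j-1,1) + 34·C(j-1,2) + 18·C(j-1,3).
At j = 9: j-1 = 8, so w_9 = 168 + 952 + 1008 = 2128.

2128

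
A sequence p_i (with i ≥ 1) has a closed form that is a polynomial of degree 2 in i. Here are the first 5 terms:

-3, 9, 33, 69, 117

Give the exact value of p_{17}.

1629

1st diffs: 12, 24, 36, 48.
2nd diffs: 12, 12, 12 (constant).
Newton forward-difference form: p_i = -3 + 12·C(i-1,1) + 12·C(i-1,2).
At i = 17: i-1 = 16, so p_{17} = -3 + 192 + 1440 = 1629.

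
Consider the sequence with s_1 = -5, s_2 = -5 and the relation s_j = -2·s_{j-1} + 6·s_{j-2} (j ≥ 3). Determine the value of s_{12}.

921760

Compute successive terms:
s_3 = -20  s_4 = 10  s_5 = -140  s_6 = 340  s_7 = -1520  s_8 = 5080  s_9 = -19280  s_{10} = 69040  s_{11} = -253760  s_{12} = 921760.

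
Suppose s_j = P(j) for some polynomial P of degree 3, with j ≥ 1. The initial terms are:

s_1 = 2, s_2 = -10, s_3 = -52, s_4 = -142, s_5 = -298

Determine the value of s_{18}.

-16522

1st diffs: -12, -42, -90, -156.
2nd diffs: -30, -48, -66.
3rd diffs: -18, -18 (constant).
Newton forward-difference form: s_j = 2 + (-12)·C(j-1,1) + (-30)·C(j-1,2) + (-18)·C(j-1,3).
At j = 18: j-1 = 17, so s_{18} = 2 - 204 - 4080 - 12240 = -16522.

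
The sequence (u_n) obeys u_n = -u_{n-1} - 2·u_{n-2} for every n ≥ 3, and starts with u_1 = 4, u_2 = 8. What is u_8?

u_3 = -16;  u_4 = 0;  u_5 = 32;  u_6 = -32;  u_7 = -32;  u_8 = 96.

96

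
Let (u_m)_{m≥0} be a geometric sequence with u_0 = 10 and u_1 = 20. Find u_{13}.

Common ratio r = 2.
u_m = 10·2^(m-0).
u_{13} = 10·2^13 = 81920.

81920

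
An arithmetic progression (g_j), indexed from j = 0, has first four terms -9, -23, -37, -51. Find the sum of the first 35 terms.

Common difference d = -14.
g_j = -9 + (j - 0)·(-14).
g_{34} = -485; S = 35·(-9 + (-485))/2 = -8645.

-8645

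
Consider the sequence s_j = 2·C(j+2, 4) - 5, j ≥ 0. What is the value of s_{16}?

C(18, 4) = 3060, so s_{16} = 6115.

6115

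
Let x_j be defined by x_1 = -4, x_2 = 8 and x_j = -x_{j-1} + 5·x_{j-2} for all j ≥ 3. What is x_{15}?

-5770108

Compute successive terms:
x_3 = -28, x_4 = 68, x_5 = -208, …, x_{12} = 264788, x_{13} = -741028, x_{14} = 2064968, x_{15} = -5770108.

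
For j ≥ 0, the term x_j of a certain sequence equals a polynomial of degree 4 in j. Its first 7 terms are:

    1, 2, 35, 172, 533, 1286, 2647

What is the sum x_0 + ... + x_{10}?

1st diffs: 1, 33, 137, 361, 753, 1361.
2nd diffs: 32, 104, 224, 392, 608.
3rd diffs: 72, 120, 168, 216.
4th diffs: 48, 48, 48 (constant).
So x_j = 2j^4 + 2j^2 - 3j + 1.
Continuing: 4880, 8297, 13258, 20171.
Summing j = 0..10 (11 terms) gives 51282.

51282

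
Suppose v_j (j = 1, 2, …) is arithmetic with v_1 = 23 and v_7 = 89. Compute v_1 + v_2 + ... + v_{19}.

2318

Common difference d = (89 - 23) / (7 - 1) = 11.
v_j = 23 + (j - 1)·11.
v_{19} = 221; S = 19·(23 + 221)/2 = 2318.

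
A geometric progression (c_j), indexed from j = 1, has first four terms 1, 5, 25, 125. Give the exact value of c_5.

Common ratio r = 5.
c_j = 1·5^(j-1).
c_5 = 1·5^4 = 625.

625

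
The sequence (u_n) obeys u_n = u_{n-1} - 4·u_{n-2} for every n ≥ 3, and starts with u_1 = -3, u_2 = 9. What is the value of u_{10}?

-2967

Step forward from the initial values:
u_3 = 21  u_4 = -15  u_5 = -99  u_6 = -39  u_7 = 357  u_8 = 513  u_9 = -915  u_{10} = -2967.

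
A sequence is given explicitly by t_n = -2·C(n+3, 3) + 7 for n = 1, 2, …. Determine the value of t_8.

-323

C(11, 3) = 165, so t_8 = -323.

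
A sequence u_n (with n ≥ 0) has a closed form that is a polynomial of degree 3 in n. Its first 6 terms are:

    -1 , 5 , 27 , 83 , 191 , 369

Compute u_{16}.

1st diffs: 6, 22, 56, 108, 178.
2nd diffs: 16, 34, 52, 70.
3rd diffs: 18, 18, 18 (constant).
Newton forward-difference form: u_n = -1 + 6·C(n,1) + 16·C(n,2) + 18·C(n,3).
At n = 16: n = 16, so u_{16} = -1 + 96 + 1920 + 10080 = 12095.

12095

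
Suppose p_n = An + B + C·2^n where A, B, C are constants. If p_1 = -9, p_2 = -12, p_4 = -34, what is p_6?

-128

The three given values yield: A + B + 2C = -9; 2A + B + 4C = -12; 4A + B + 16C = -34.
Subtracting the first from the second: A + 2C = -3.
Subtracting the second from the third: 2A + 12C = -22.
Solving: C = -2, A = 1, then B = -6.
Therefore p_6 = 6 + (-6) + (-2)·64 = -128.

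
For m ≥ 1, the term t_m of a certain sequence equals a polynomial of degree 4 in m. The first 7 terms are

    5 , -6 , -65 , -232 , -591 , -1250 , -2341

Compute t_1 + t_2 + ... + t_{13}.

-88309

1st diffs: -11, -59, -167, -359, -659, -1091.
2nd diffs: -48, -108, -192, -300, -432.
3rd diffs: -60, -84, -108, -132.
4th diffs: -24, -24, -24 (constant).
Newton forward-difference form: t_m = 5 + (-11)·C(m-1,1) + (-48)·C(m-1,2) + (-60)·C(m-1,3) + (-24)·C(m-1,4).
Continuing: …, -4020, -6467, -9886, -14505, …, t_{13} = -28375.
Summing m = 1..13 (13 terms) gives -88309.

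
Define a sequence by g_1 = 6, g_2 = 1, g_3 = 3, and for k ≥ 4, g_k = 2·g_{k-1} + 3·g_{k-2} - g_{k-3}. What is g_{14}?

185929

Iterate the recurrence:
g_4 = 3; g_5 = 14; g_6 = 34; …; g_{11} = 7533; g_{12} = 21918; g_{13} = 63854; g_{14} = 185929.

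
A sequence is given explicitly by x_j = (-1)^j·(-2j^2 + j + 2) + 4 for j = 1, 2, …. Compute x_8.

-114

(-1)^8 = 1; -2j^2 + j + 2 at j=8 is -118; so x_8 = -114.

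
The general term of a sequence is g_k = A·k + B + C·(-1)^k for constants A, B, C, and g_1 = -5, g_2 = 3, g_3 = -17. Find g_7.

The three given values yield: A + B - C = -5; 2A + B + C = 3; 3A + B - C = -17.
Subtracting the first from the second: A + 2C = 8.
Subtracting the second from the third: A - 2C = -20.
Solving: C = 7, A = -6, then B = 8.
So g_k = -6·k + 8 + 7·(-1)^k; at k=7 this is -41.

-41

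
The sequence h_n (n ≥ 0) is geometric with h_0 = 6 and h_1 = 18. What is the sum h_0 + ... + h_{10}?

531438

Common ratio r = 3.
h_n = 6·3^(n-0).
S = 6·(3^11 - 1)/(3 - 1) = 6·(177147 - 1)/(2) = 531438.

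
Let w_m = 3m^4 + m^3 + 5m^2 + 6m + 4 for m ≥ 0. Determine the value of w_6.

4324

w_6 = 3·6^4 + 1·6^3 + 5·6^2 + 6·6 + 4 = 4324.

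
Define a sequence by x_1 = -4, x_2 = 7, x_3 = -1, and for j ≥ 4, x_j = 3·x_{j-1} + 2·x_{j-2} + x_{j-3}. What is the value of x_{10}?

15841

Applying the relation repeatedly:
x_4 = 7  x_5 = 26  x_6 = 91  x_7 = 332  x_8 = 1204  x_9 = 4367  x_{10} = 15841.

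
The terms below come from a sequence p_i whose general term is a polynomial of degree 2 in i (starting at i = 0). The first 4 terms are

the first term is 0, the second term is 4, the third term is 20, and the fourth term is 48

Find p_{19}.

2128

1st diffs: 4, 16, 28.
2nd diffs: 12, 12 (constant).
So p_i = 6i^2 - 2i.
Evaluating at i = 19 gives p_{19} = 2128.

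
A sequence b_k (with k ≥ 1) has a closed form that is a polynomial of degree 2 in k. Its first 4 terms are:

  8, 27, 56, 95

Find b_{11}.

1st diffs: 19, 29, 39.
2nd diffs: 10, 10 (constant).
Newton forward-difference form: b_k = 8 + 19·C(k-1,1) + 10·C(k-1,2).
At k = 11: k-1 = 10, so b_{11} = 8 + 190 + 450 = 648.

648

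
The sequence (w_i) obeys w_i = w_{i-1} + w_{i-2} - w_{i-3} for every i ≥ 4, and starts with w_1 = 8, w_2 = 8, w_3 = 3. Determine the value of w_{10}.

-12

Compute successive terms:
w_4 = 3;  w_5 = -2;  w_6 = -2;  w_7 = -7;  w_8 = -7;  w_9 = -12;  w_{10} = -12.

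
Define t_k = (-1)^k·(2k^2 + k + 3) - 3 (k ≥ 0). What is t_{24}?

(-1)^24 = 1; 2k^2 + k + 3 at k=24 is 1179; so t_{24} = 1176.

1176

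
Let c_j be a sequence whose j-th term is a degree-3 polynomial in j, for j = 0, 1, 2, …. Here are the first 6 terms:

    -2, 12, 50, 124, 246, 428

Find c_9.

1996

1st diffs: 14, 38, 74, 122, 182.
2nd diffs: 24, 36, 48, 60.
3rd diffs: 12, 12, 12 (constant).
Newton forward-difference form: c_j = -2 + 14·C(j,1) + 24·C(j,2) + 12·C(j,3).
At j = 9: j = 9, so c_9 = -2 + 126 + 864 + 1008 = 1996.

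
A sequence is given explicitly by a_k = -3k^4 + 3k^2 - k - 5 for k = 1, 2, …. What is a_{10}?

a_{10} = -3·10^4 + 3·10^2 - 1·10 - 5 = -29715.

-29715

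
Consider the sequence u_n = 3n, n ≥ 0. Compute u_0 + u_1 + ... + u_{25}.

975

Over n = 0..25: Σn = 325.
Total = (3)·325 = 975.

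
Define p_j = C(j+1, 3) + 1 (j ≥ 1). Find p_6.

C(7, 3) = 35, so p_6 = 36.

36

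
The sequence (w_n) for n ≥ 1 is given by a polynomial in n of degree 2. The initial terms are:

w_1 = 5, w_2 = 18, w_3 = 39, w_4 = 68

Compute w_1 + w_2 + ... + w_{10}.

1st diffs: 13, 21, 29.
2nd diffs: 8, 8 (constant).
So w_n = 4n^2 + n.
Continuing: …, 105, 150, 203, 264, …, w_{10} = 410.
Summing n = 1..10 (10 terms) gives 1595.

1595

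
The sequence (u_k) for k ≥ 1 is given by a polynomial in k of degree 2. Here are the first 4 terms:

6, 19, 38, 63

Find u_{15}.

1st diffs: 13, 19, 25.
2nd diffs: 6, 6 (constant).
So u_k = 3k^2 + 4k - 1.
Evaluating at k = 15 gives u_{15} = 734.

734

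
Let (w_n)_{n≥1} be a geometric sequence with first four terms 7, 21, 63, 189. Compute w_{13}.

3720087

Common ratio r = 3.
w_n = 7·3^(n-1).
w_{13} = 7·3^12 = 3720087.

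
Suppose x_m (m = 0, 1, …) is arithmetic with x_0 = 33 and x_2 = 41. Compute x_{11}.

Common difference d = (41 - 33) / (2 - 0) = 4.
x_m = 33 + (m - 0)·4.
x_{11} = 33 + 11·4 = 77.

77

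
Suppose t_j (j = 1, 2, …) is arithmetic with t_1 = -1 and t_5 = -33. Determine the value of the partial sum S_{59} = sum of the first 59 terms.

-13747

Common difference d = (-33 - (-1)) / (5 - 1) = -8.
t_j = -1 + (j - 1)·(-8).
t_{59} = -465; S = 59·(-1 + (-465))/2 = -13747.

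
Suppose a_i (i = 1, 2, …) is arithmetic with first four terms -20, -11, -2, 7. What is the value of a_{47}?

394

Common difference d = 9.
a_i = -20 + (i - 1)·9.
a_{47} = -20 + 46·9 = 394.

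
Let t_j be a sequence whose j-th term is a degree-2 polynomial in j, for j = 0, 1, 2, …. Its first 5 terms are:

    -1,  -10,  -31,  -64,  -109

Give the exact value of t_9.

1st diffs: -9, -21, -33, -45.
2nd diffs: -12, -12, -12 (constant).
Newton forward-difference form: t_j = -1 + (-9)·C(j,1) + (-12)·C(j,2).
At j = 9: j = 9, so t_9 = -1 - 81 - 432 = -514.

-514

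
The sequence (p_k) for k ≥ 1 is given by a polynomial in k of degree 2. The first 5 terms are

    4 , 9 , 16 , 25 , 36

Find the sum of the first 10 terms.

505

1st diffs: 5, 7, 9, 11.
2nd diffs: 2, 2, 2 (constant).
Newton forward-difference form: p_k = 4 + 5·C(k-1,1) + 2·C(k-1,2).
Continuing: …, 49, 64, 81, 100, …, p_{10} = 121.
Summing k = 1..10 (10 terms) gives 505.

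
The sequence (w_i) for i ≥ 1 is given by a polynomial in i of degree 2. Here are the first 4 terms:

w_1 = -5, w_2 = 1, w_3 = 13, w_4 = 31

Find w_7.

121

1st diffs: 6, 12, 18.
2nd diffs: 6, 6 (constant).
So w_i = 3i^2 - 3i - 5.
Evaluating at i = 7 gives w_7 = 121.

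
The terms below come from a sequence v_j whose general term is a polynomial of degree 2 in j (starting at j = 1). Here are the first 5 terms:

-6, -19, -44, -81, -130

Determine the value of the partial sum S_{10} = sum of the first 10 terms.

-2085

1st diffs: -13, -25, -37, -49.
2nd diffs: -12, -12, -12 (constant).
So v_j = -6j^2 + 5j - 5.
Continuing: …, -191, -264, -349, -446, …, v_{10} = -555.
Summing j = 1..10 (10 terms) gives -2085.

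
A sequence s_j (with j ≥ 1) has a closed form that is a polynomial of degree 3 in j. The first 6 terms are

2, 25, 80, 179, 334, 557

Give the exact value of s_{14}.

6229

1st diffs: 23, 55, 99, 155, 223.
2nd diffs: 32, 44, 56, 68.
3rd diffs: 12, 12, 12 (constant).
Newton forward-difference form: s_j = 2 + 23·C(j-1,1) + 32·C(j-1,2) + 12·C(j-1,3).
At j = 14: j-1 = 13, so s_{14} = 2 + 299 + 2496 + 3432 = 6229.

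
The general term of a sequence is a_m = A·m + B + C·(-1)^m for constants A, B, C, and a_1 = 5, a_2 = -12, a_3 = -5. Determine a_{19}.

-85

The three given values yield: A + B - C = 5; 2A + B + C = -12; 3A + B - C = -5.
Subtracting the first from the second: A + 2C = -17.
Subtracting the second from the third: A - 2C = 7.
Solving: C = -6, A = -5, then B = 4.
Hence a_{19} = -5·19 + 4 + (-6)·(-1) = -85.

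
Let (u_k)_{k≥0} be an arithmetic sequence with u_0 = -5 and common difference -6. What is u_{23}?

u_k = -5 + (k - 0)·(-6).
u_{23} = -5 + 23·(-6) = -143.

-143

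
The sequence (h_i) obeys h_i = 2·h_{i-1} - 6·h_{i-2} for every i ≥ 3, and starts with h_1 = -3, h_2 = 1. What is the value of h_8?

Iterate the recurrence:
h_3 = 20, h_4 = 34, h_5 = -52, h_6 = -308, h_7 = -304, h_8 = 1240.

1240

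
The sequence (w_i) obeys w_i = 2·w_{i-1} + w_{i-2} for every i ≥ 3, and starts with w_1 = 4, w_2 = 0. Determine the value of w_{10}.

1632

Iterate the recurrence:
w_3 = 4; w_4 = 8; w_5 = 20; w_6 = 48; w_7 = 116; w_8 = 280; w_9 = 676; w_{10} = 1632.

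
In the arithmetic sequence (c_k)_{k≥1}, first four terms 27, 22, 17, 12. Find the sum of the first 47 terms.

Common difference d = -5.
c_k = 27 + (k - 1)·(-5).
c_{47} = -203; S = 47·(27 + (-203))/2 = -4136.

-4136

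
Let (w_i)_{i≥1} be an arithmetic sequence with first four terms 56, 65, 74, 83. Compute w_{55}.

Common difference d = 9.
w_i = 56 + (i - 1)·9.
w_{55} = 56 + 54·9 = 542.

542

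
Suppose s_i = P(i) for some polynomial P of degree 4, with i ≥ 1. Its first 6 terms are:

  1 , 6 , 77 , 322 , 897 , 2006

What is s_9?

11297

1st diffs: 5, 71, 245, 575, 1109.
2nd diffs: 66, 174, 330, 534.
3rd diffs: 108, 156, 204.
4th diffs: 48, 48 (constant).
Newton forward-difference form: s_i = 1 + 5·C(i-1,1) + 66·C(i-1,2) + 108·C(i-1,3) + 48·C(i-1,4).
At i = 9: i-1 = 8, so s_9 = 1 + 40 + 1848 + 6048 + 3360 = 11297.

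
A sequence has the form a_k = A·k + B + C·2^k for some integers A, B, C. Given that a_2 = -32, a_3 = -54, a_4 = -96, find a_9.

Plug in k = 2, 3, 4: 2A + B + 4C = -32; 3A + B + 8C = -54; 4A + B + 16C = -96.
Subtracting the first from the second: A + 4C = -22.
Subtracting the second from the third: A + 8C = -42.
Solving: C = -5, A = -2, then B = -8.
So a_k = -2·k + (-8) + (-5)·2^k; at k=9 this is -2586.

-2586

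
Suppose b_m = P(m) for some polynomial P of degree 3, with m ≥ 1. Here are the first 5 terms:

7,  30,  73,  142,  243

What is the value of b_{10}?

1438

1st diffs: 23, 43, 69, 101.
2nd diffs: 20, 26, 32.
3rd diffs: 6, 6 (constant).
Newton forward-difference form: b_m = 7 + 23·C(m-1,1) + 20·C(m-1,2) + 6·C(m-1,3).
At m = 10: m-1 = 9, so b_{10} = 7 + 207 + 720 + 504 = 1438.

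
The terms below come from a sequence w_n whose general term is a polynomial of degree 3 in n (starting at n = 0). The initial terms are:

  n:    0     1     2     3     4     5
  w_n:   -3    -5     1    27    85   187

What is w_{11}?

2395

1st diffs: -2, 6, 26, 58, 102.
2nd diffs: 8, 20, 32, 44.
3rd diffs: 12, 12, 12 (constant).
Newton forward-difference form: w_n = -3 + (-2)·C(n,1) + 8·C(n,2) + 12·C(n,3).
At n = 11: n = 11, so w_{11} = -3 - 22 + 440 + 1980 = 2395.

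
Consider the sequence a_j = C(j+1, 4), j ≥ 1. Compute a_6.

35

C(7, 4) = 35, so a_6 = 35.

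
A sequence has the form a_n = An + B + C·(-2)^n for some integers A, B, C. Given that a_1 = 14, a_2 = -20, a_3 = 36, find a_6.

-336

At n = 1, 2, 3: A + B - 2C = 14; 2A + B + 4C = -20; 3A + B - 8C = 36.
Subtracting the first from the second: A + 6C = -34.
Subtracting the second from the third: A - 12C = 56.
Solving: C = -5, A = -4, then B = 8.
Hence a_6 = -4·6 + 8 + (-5)·64 = -336.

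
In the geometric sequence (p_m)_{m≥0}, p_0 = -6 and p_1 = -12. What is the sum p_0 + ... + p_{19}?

-6291450

Common ratio r = 2.
p_m = (-6)·2^(m-0).
S = (-6)·(2^20 - 1)/(2 - 1) = (-6)·(1048576 - 1)/(1) = -6291450.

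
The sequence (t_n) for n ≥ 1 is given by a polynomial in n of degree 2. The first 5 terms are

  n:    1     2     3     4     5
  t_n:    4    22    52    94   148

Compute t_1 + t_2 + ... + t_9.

1st diffs: 18, 30, 42, 54.
2nd diffs: 12, 12, 12 (constant).
Newton forward-difference form: t_n = 4 + 18·C(n-1,1) + 12·C(n-1,2).
Continuing: 214, 292, 382, 484.
Summing n = 1..9 (9 terms) gives 1692.

1692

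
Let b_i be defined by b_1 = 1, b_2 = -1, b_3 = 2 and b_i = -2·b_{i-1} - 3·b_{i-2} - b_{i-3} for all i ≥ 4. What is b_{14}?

Step forward from the initial values:
b_4 = -2  b_5 = -1  b_6 = 6  …  b_{11} = -8  b_{12} = 73  b_{13} = -96  b_{14} = -19.

-19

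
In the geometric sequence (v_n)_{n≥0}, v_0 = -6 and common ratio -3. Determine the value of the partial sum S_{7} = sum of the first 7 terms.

v_n = (-6)·(-3)^(n-0).
S = (-6)·((-3)^7 - 1)/(-3 - 1) = (-6)·(-2187 - 1)/(-4) = -3282.

-3282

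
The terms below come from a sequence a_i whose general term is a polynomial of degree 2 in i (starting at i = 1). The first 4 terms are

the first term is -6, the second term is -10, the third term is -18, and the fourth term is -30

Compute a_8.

1st diffs: -4, -8, -12.
2nd diffs: -4, -4 (constant).
So a_i = -2i^2 + 2i - 6.
Evaluating at i = 8 gives a_8 = -118.

-118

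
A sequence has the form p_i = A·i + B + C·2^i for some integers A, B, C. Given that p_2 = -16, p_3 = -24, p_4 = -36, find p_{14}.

-16444

At i = 2, 3, 4: 2A + B + 4C = -16; 3A + B + 8C = -24; 4A + B + 16C = -36.
Subtracting the first from the second: A + 4C = -8.
Subtracting the second from the third: A + 8C = -12.
Solving: C = -1, A = -4, then B = -4.
Hence p_{14} = -4·14 + (-4) + (-1)·16384 = -16444.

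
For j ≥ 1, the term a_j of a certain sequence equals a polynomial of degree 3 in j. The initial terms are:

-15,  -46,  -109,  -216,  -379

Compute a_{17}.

-11071

1st diffs: -31, -63, -107, -163.
2nd diffs: -32, -44, -56.
3rd diffs: -12, -12 (constant).
Newton forward-difference form: a_j = -15 + (-31)·C(j-1,1) + (-32)·C(j-1,2) + (-12)·C(j-1,3).
At j = 17: j-1 = 16, so a_{17} = -15 - 496 - 3840 - 6720 = -11071.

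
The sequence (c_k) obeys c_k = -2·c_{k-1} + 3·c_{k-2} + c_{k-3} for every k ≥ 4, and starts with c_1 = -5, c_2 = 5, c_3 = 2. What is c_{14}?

84787

Applying the relation repeatedly:
c_4 = 6  c_5 = -1  c_6 = 22  …  c_{11} = -3418  c_{12} = 10011  c_{13} = -29086  c_{14} = 84787.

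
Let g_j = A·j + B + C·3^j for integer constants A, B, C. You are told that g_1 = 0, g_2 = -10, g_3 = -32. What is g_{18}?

-387420554

The three given values yield: A + B + 3C = 0; 2A + B + 9C = -10; 3A + B + 27C = -32.
Subtracting the first from the second: A + 6C = -10.
Subtracting the second from the third: A + 18C = -22.
Solving: C = -1, A = -4, then B = 7.
Hence g_{18} = -4·18 + 7 + (-1)·387420489 = -387420554.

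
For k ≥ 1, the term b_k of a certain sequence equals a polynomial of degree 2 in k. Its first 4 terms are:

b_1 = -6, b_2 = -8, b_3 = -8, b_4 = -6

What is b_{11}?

1st diffs: -2, 0, 2.
2nd diffs: 2, 2 (constant).
Newton forward-difference form: b_k = -6 + (-2)·C(k-1,1) + 2·C(k-1,2).
At k = 11: k-1 = 10, so b_{11} = -6 - 20 + 90 = 64.

64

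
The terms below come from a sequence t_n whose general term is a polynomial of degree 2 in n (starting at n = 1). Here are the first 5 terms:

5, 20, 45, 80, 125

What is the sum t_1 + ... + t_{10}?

1925

1st diffs: 15, 25, 35, 45.
2nd diffs: 10, 10, 10 (constant).
So t_n = 5n^2.
Continuing: …, 180, 245, 320, 405, …, t_{10} = 500.
Summing n = 1..10 (10 terms) gives 1925.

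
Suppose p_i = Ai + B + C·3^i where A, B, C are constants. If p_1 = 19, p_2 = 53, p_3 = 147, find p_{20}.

17433922085

Write the equations: A + B + 3C = 19; 2A + B + 9C = 53; 3A + B + 27C = 147.
Subtracting the first from the second: A + 6C = 34.
Subtracting the second from the third: A + 18C = 94.
Solving: C = 5, A = 4, then B = 0.
Therefore p_{20} = 80 + 0 + 5·3486784401 = 17433922085.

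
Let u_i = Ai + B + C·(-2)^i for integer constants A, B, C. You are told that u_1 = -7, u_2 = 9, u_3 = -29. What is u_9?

-1553

The three given values yield: A + B - 2C = -7; 2A + B + 4C = 9; 3A + B - 8C = -29.
Subtracting the first from the second: A + 6C = 16.
Subtracting the second from the third: A - 12C = -38.
Solving: C = 3, A = -2, then B = 1.
Hence u_9 = -2·9 + 1 + 3·(-512) = -1553.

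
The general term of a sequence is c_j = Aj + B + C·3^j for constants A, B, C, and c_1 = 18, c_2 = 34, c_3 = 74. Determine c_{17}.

The three given values yield: A + B + 3C = 18; 2A + B + 9C = 34; 3A + B + 27C = 74.
Subtracting the first from the second: A + 6C = 16.
Subtracting the second from the third: A + 18C = 40.
Solving: C = 2, A = 4, then B = 8.
Therefore c_{17} = 68 + 8 + 2·129140163 = 258280402.

258280402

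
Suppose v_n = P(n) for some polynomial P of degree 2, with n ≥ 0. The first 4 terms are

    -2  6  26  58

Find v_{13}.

1038

1st diffs: 8, 20, 32.
2nd diffs: 12, 12 (constant).
Newton forward-difference form: v_n = -2 + 8·C(n,1) + 12·C(n,2).
At n = 13: n = 13, so v_{13} = -2 + 104 + 936 = 1038.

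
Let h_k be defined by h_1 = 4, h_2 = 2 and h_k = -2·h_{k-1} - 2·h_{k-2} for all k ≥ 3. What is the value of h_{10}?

32

Iterate the recurrence:
h_3 = -12  h_4 = 20  h_5 = -16  h_6 = -8  h_7 = 48  h_8 = -80  h_9 = 64  h_{10} = 32.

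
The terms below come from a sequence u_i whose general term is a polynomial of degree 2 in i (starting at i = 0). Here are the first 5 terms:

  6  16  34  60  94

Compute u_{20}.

1st diffs: 10, 18, 26, 34.
2nd diffs: 8, 8, 8 (constant).
So u_i = 4i^2 + 6i + 6.
Evaluating at i = 20 gives u_{20} = 1726.

1726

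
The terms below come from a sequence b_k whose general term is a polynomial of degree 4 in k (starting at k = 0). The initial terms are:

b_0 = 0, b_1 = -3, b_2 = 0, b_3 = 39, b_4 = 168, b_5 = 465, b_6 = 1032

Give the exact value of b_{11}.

13167

1st diffs: -3, 3, 39, 129, 297, 567.
2nd diffs: 6, 36, 90, 168, 270.
3rd diffs: 30, 54, 78, 102.
4th diffs: 24, 24, 24 (constant).
So b_k = k^4 - k^3 - k^2 - 2k.
Evaluating at k = 11 gives b_{11} = 13167.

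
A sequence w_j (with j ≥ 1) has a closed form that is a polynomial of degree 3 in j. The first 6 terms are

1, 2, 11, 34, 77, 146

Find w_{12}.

1442

1st diffs: 1, 9, 23, 43, 69.
2nd diffs: 8, 14, 20, 26.
3rd diffs: 6, 6, 6 (constant).
So w_j = j^3 - 2j^2 + 2.
Evaluating at j = 12 gives w_{12} = 1442.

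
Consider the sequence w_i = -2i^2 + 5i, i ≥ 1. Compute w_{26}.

-1222

w_{26} = -2·26^2 + 5·26 = -1222.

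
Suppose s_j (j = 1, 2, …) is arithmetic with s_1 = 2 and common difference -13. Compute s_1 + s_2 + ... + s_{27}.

s_j = 2 + (j - 1)·(-13).
s_{27} = -336; S = 27·(2 + (-336))/2 = -4509.

-4509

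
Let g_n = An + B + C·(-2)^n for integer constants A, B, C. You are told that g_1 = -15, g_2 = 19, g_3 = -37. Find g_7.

Plug in n = 1, 2, 3: A + B - 2C = -15; 2A + B + 4C = 19; 3A + B - 8C = -37.
Subtracting the first from the second: A + 6C = 34.
Subtracting the second from the third: A - 12C = -56.
Solving: C = 5, A = 4, then B = -9.
Hence g_7 = 4·7 + (-9) + 5·(-128) = -621.

-621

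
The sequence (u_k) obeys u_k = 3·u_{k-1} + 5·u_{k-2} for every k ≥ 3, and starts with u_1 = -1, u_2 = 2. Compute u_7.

811

Step forward from the initial values:
u_3 = 1  u_4 = 13  u_5 = 44  u_6 = 197  u_7 = 811.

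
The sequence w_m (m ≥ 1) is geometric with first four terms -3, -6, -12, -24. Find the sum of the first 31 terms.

-6442450941

Common ratio r = 2.
w_m = (-3)·2^(m-1).
S = (-3)·(2^31 - 1)/(2 - 1) = (-3)·(2147483648 - 1)/(1) = -6442450941.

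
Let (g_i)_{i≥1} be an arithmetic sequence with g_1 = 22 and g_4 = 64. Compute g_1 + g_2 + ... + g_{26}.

Common difference d = (64 - 22) / (4 - 1) = 14.
g_i = 22 + (i - 1)·14.
g_{26} = 372; S = 26·(22 + 372)/2 = 5122.

5122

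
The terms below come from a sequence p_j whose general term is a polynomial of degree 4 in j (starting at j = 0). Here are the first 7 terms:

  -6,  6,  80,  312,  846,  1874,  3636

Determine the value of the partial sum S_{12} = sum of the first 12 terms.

1st diffs: 12, 74, 232, 534, 1028, 1762.
2nd diffs: 62, 158, 302, 494, 734.
3rd diffs: 96, 144, 192, 240.
4th diffs: 48, 48, 48 (constant).
Newton forward-difference form: p_j = -6 + 12·C(j,1) + 62·C(j,2) + 96·C(j,3) + 48·C(j,4).
Continuing: …, 6420, 10562, 16446, 24504, …, p_{11} = 35216.
Summing j = 0..11 (12 terms) gives 99896.

99896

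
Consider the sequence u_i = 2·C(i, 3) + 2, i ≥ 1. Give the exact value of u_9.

170

C(9, 3) = 84, so u_9 = 170.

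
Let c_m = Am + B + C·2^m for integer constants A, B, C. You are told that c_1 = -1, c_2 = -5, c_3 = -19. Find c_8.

Write the equations: A + B + 2C = -1; 2A + B + 4C = -5; 3A + B + 8C = -19.
Subtracting the first from the second: A + 2C = -4.
Subtracting the second from the third: A + 4C = -14.
Solving: C = -5, A = 6, then B = 3.
Hence c_8 = 6·8 + 3 + (-5)·256 = -1229.

-1229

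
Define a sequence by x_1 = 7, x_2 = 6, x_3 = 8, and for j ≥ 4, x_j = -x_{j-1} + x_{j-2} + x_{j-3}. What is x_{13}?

13

Step forward from the initial values:
x_4 = 5  x_5 = 9  x_6 = 4  x_7 = 10  x_8 = 3  x_9 = 11  x_{10} = 2  x_{11} = 12  x_{12} = 1  x_{13} = 13.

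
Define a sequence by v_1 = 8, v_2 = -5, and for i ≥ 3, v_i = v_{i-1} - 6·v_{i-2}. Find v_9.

4087

Compute successive terms:
v_3 = -53, v_4 = -23, v_5 = 295, v_6 = 433, v_7 = -1337, v_8 = -3935, v_9 = 4087.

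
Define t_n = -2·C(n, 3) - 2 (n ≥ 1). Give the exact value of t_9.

-170

C(9, 3) = 84, so t_9 = -170.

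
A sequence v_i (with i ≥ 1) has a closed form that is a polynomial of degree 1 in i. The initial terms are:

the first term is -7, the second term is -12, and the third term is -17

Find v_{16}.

1st diffs: -5, -5 (constant).
So v_i = -5i - 2.
Evaluating at i = 16 gives v_{16} = -82.

-82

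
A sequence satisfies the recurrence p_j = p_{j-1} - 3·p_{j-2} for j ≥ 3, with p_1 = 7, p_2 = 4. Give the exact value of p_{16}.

Step forward from the initial values:
p_3 = -17, p_4 = -29, p_5 = 22, …, p_{13} = -4673, p_{14} = -5756, p_{15} = 8263, p_{16} = 25531.

25531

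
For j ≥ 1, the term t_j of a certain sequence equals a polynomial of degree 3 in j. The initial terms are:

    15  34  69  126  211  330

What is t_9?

1st diffs: 19, 35, 57, 85, 119.
2nd diffs: 16, 22, 28, 34.
3rd diffs: 6, 6, 6 (constant).
Newton forward-difference form: t_j = 15 + 19·C(j-1,1) + 16·C(j-1,2) + 6·C(j-1,3).
At j = 9: j-1 = 8, so t_9 = 15 + 152 + 448 + 336 = 951.

951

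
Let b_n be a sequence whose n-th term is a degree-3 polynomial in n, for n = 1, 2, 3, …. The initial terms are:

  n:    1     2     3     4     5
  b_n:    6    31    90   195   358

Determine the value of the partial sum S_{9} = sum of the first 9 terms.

5322

1st diffs: 25, 59, 105, 163.
2nd diffs: 34, 46, 58.
3rd diffs: 12, 12 (constant).
So b_n = 2n^3 + 5n^2 - 4n + 3.
Continuing: 591, 906, 1315, 1830.
Summing n = 1..9 (9 terms) gives 5322.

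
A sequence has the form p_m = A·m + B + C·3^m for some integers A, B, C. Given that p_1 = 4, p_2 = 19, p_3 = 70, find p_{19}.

Write the equations: A + B + 3C = 4; 2A + B + 9C = 19; 3A + B + 27C = 70.
Subtracting the first from the second: A + 6C = 15.
Subtracting the second from the third: A + 18C = 51.
Solving: C = 3, A = -3, then B = -2.
Therefore p_{19} = -57 + (-2) + 3·1162261467 = 3486784342.

3486784342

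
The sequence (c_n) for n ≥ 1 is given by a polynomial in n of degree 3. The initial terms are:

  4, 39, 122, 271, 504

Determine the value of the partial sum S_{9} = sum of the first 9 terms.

7596

1st diffs: 35, 83, 149, 233.
2nd diffs: 48, 66, 84.
3rd diffs: 18, 18 (constant).
Newton forward-difference form: c_n = 4 + 35·C(n-1,1) + 48·C(n-1,2) + 18·C(n-1,3).
Continuing: 839, 1294, 1887, 2636.
Summing n = 1..9 (9 terms) gives 7596.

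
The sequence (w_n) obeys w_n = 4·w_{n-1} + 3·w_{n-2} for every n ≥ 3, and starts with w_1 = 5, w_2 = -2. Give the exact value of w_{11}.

w_3 = 7  w_4 = 22  w_5 = 109  w_6 = 502  w_7 = 2335  w_8 = 10846  w_9 = 50389  w_{10} = 234094  w_{11} = 1087543.

1087543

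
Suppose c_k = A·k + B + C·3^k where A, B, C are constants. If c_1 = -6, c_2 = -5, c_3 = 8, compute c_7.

2148

The three given values yield: A + B + 3C = -6; 2A + B + 9C = -5; 3A + B + 27C = 8.
Subtracting the first from the second: A + 6C = 1.
Subtracting the second from the third: A + 18C = 13.
Solving: C = 1, A = -5, then B = -4.
Hence c_7 = -5·7 + (-4) + 1·2187 = 2148.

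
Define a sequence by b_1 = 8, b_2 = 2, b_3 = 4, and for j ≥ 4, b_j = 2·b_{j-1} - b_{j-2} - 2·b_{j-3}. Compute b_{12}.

726

Iterate the recurrence:
b_4 = -10;  b_5 = -28;  b_6 = -54;  b_7 = -60;  b_8 = -10;  b_9 = 148;  b_{10} = 426;  b_{11} = 724;  b_{12} = 726.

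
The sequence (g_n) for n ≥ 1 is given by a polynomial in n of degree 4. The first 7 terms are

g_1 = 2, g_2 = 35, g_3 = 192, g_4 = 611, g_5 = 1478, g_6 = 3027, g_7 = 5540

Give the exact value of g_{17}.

1st diffs: 33, 157, 419, 867, 1549, 2513.
2nd diffs: 124, 262, 448, 682, 964.
3rd diffs: 138, 186, 234, 282.
4th diffs: 48, 48, 48 (constant).
Newton forward-difference form: g_n = 2 + 33·C(n-1,1) + 124·C(n-1,2) + 138·C(n-1,3) + 48·C(n-1,4).
At n = 17: n-1 = 16, so g_{17} = 2 + 528 + 14880 + 77280 + 87360 = 180050.

180050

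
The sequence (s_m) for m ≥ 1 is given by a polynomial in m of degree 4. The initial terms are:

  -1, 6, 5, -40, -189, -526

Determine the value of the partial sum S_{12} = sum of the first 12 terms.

1st diffs: 7, -1, -45, -149, -337.
2nd diffs: -8, -44, -104, -188.
3rd diffs: -36, -60, -84.
4th diffs: -24, -24 (constant).
Newton forward-difference form: s_m = -1 + 7·C(m-1,1) + (-8)·C(m-1,2) + (-36)·C(m-1,3) + (-24)·C(m-1,4).
Continuing: …, -1159, -2220, -3865, -6274, …, s_{12} = -14224.
Summing m = 1..12 (12 terms) gives -38138.

-38138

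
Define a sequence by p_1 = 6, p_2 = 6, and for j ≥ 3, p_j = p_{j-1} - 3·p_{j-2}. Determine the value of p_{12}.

960

Step forward from the initial values:
p_3 = -12, p_4 = -30, p_5 = 6, p_6 = 96, p_7 = 78, p_8 = -210, p_9 = -444, p_{10} = 186, p_{11} = 1518, p_{12} = 960.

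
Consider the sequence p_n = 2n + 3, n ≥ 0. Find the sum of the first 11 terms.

Over n = 0..10: Σn = 55.
Total = (2)·55 + (3)·11 = 143.

143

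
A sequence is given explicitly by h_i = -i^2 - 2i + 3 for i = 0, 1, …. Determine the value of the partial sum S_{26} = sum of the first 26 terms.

Over i = 0..25: Σi = 325, Σi² = 5525.
Total = (-1)·5525 + (-2)·325 + (3)·26 = -6097.

-6097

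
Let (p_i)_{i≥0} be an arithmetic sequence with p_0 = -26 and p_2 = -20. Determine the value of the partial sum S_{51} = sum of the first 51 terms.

Common difference d = (-20 - (-26)) / (2 - 0) = 3.
p_i = -26 + (i - 0)·3.
p_{50} = 124; S = 51·(-26 + 124)/2 = 2499.

2499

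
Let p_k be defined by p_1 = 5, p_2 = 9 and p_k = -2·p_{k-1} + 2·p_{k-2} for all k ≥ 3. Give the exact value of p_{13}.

-266560

Iterate the recurrence:
p_3 = -8, p_4 = 34, p_5 = -84, …, p_{10} = 13072, p_{11} = -35712, p_{12} = 97568, p_{13} = -266560.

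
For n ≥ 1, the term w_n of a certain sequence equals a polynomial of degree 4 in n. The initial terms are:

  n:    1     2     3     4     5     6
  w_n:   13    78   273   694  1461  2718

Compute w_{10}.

16366

1st diffs: 65, 195, 421, 767, 1257.
2nd diffs: 130, 226, 346, 490.
3rd diffs: 96, 120, 144.
4th diffs: 24, 24 (constant).
Newton forward-difference form: w_n = 13 + 65·C(n-1,1) + 130·C(n-1,2) + 96·C(n-1,3) + 24·C(n-1,4).
At n = 10: n-1 = 9, so w_{10} = 13 + 585 + 4680 + 8064 + 3024 = 16366.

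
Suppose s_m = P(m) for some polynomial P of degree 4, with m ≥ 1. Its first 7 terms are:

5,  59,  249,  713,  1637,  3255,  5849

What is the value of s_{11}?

1st diffs: 54, 190, 464, 924, 1618, 2594.
2nd diffs: 136, 274, 460, 694, 976.
3rd diffs: 138, 186, 234, 282.
4th diffs: 48, 48, 48 (constant).
Newton forward-difference form: s_m = 5 + 54·C(m-1,1) + 136·C(m-1,2) + 138·C(m-1,3) + 48·C(m-1,4).
At m = 11: m-1 = 10, so s_{11} = 5 + 540 + 6120 + 16560 + 10080 = 33305.

33305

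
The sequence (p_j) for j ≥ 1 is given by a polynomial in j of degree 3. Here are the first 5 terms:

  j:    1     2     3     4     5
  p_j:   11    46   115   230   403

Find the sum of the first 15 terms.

35690

1st diffs: 35, 69, 115, 173.
2nd diffs: 34, 46, 58.
3rd diffs: 12, 12 (constant).
Newton forward-difference form: p_j = 11 + 35·C(j-1,1) + 34·C(j-1,2) + 12·C(j-1,3).
Continuing: …, 646, 971, 1390, 1915, …, p_{15} = 7963.
Summing j = 1..15 (15 terms) gives 35690.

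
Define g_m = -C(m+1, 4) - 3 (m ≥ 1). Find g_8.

C(9, 4) = 126, so g_8 = -129.

-129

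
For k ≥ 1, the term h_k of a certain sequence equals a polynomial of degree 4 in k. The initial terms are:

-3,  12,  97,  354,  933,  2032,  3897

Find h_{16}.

119502

1st diffs: 15, 85, 257, 579, 1099, 1865.
2nd diffs: 70, 172, 322, 520, 766.
3rd diffs: 102, 150, 198, 246.
4th diffs: 48, 48, 48 (constant).
Newton forward-difference form: h_k = -3 + 15·C(k-1,1) + 70·C(k-1,2) + 102·C(k-1,3) + 48·C(k-1,4).
At k = 16: k-1 = 15, so h_{16} = -3 + 225 + 7350 + 46410 + 65520 = 119502.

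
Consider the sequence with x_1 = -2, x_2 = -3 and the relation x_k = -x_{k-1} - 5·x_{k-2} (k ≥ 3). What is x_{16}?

-227918

Compute successive terms:
x_3 = 13  x_4 = 2  x_5 = -67  …  x_{13} = 16238  x_{14} = 77277  x_{15} = -158467  x_{16} = -227918.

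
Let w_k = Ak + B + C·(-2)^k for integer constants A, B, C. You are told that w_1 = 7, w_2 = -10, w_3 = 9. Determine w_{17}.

262067

The three given values yield: A + B - 2C = 7; 2A + B + 4C = -10; 3A + B - 8C = 9.
Subtracting the first from the second: A + 6C = -17.
Subtracting the second from the third: A - 12C = 19.
Solving: C = -2, A = -5, then B = 8.
Therefore w_{17} = -85 + 8 + (-2)·(-131072) = 262067.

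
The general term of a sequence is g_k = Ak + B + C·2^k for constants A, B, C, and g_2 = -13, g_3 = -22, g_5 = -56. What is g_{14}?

-16453

Write the equations: 2A + B + 4C = -13; 3A + B + 8C = -22; 5A + B + 32C = -56.
Subtracting the first from the second: A + 4C = -9.
Subtracting the second from the third: 2A + 24C = -34.
Solving: C = -1, A = -5, then B = 1.
Hence g_{14} = -5·14 + 1 + (-1)·16384 = -16453.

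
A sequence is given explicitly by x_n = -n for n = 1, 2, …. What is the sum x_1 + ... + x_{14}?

-105

Over n = 1..14: Σn = 105.
Total = (-1)·105 = -105.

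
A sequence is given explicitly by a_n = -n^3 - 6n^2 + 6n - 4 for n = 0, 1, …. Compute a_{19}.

-8915

a_{19} = -1·19^3 - 6·19^2 + 6·19 - 4 = -8915.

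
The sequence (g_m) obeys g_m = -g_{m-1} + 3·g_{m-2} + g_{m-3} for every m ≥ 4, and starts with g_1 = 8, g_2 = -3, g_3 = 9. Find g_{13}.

Iterate the recurrence:
g_4 = -10;  g_5 = 34;  g_6 = -55;  g_7 = 147;  g_8 = -278;  g_9 = 664;  g_{10} = -1351;  g_{11} = 3065;  g_{12} = -6454;  g_{13} = 14298.

14298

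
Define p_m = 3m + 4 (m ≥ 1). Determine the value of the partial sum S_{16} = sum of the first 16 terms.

472

Over m = 1..16: Σm = 136.
Total = (3)·136 + (4)·16 = 472.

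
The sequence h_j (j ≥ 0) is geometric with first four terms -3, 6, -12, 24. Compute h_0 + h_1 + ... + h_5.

Common ratio r = -2.
h_j = (-3)·(-2)^(j-0).
S = (-3)·((-2)^6 - 1)/(-2 - 1) = (-3)·(64 - 1)/(-3) = 63.

63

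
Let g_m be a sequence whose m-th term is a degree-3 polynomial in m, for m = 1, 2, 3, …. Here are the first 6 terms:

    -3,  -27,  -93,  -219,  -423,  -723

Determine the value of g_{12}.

1st diffs: -24, -66, -126, -204, -300.
2nd diffs: -42, -60, -78, -96.
3rd diffs: -18, -18, -18 (constant).
So g_m = -3m^3 - 3m^2 + 6m - 3.
Evaluating at m = 12 gives g_{12} = -5547.

-5547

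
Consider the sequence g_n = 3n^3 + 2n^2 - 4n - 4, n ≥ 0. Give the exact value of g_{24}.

42524

g_{24} = 3·24^3 + 2·24^2 - 4·24 - 4 = 42524.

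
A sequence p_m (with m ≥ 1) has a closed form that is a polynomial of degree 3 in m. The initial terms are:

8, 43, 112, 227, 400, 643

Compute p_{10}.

1st diffs: 35, 69, 115, 173, 243.
2nd diffs: 34, 46, 58, 70.
3rd diffs: 12, 12, 12 (constant).
Newton forward-difference form: p_m = 8 + 35·C(m-1,1) + 34·C(m-1,2) + 12·C(m-1,3).
At m = 10: m-1 = 9, so p_{10} = 8 + 315 + 1224 + 1008 = 2555.

2555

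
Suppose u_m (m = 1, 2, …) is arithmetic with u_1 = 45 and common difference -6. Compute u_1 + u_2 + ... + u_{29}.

-1131

u_m = 45 + (m - 1)·(-6).
u_{29} = -123; S = 29·(45 + (-123))/2 = -1131.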